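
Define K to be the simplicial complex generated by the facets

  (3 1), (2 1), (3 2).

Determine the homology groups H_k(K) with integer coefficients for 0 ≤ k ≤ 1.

H_0 = Z,  H_1 = Z.

Order the vertices as 1 < 2 < 3. Listing each simplex with vertices in this order, K has dimension 1 with simplices:

  0-simplices (3): [1], [2], [3]
  1-simplices (3): [1,2], [1,3], [2,3]

so the chain groups are C_0 ≅ Z^3, C_1 ≅ Z^3.

∂_1: C_1 → C_0 maps an edge to its endpoints' difference, ∂[p,q] = q − p.
This gives a 3×3 integer matrix of rank 2; reducing to Smith normal form yields diagonal entries (1,1).

From H_k ≅ ker(∂_k) / im(∂_{k+1}) we obtain:

  H_0: rank C_0 − rank ∂_1 = 3 − 2 = 1, and the invariant factors of ∂_1 are all 1, so H_0 = Z.
  H_1: rank ker ∂_1 − rank ∂_2 = (3 − 2) − 0 = 1, and there is no ∂_2, so H_1 = Z.

As a check, the Euler characteristic is 3 − 3 = 0, which agrees with 1 − 1 = 0.
(K is a triangulation of the circle S^1.)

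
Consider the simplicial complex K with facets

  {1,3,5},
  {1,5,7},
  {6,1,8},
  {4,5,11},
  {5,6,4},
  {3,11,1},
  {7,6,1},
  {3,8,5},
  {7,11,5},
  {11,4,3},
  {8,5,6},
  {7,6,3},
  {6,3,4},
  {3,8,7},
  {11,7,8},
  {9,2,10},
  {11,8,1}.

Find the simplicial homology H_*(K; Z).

We work with the vertex ordering 1 < 2 < 3 < 4 < 5 < 6 < 7 < 8 < 9 < 10 < 11. The simplices of K, each written with vertices in increasing order, are:

  0-simplices (11): [1], [2], [3], [4], [5], [6], [7], [8], [9], [10], [11]
  1-simplices (27): (27 of them)
  2-simplices (17): [1,3,5], [1,3,11], [1,5,7], [1,6,7], [1,6,8], [1,8,11], [2,9,10], [3,4,6], [3,4,11], [3,5,8], [3,6,7], [3,7,8], [4,5,6], [4,5,11], [5,6,8], [5,7,11], [7,8,11]

Hence C_0 ≅ Z^11, C_1 ≅ Z^27, C_2 ≅ Z^17.

The boundary map ∂_1: C_1 → C_0 is given by ∂[p,q] = [q] − [p].
As a 11×27 matrix over Z this has rank 9, with invariant factors (1,1,1,1,1,1,1,1,1).

Boundary ∂_2: C_2 → C_1 acts by ∂[p,q,r] = [q,r] − [p,r] + [p,q]. For instance
  ∂[7,8,11] = [8,11] − [7,11] + [7,8],
  ∂[1,6,7] = [6,7] − [1,7] + [1,6].
The resulting 27×17 matrix has rank 16, and its Smith normal form has invariant factors (1,1,1,1,1,1,1,1,1,1,1,1,1,1,1,1).

Computing H_k = (kernel of ∂_k) / (image of ∂_{k+1}):

  H_0: rank C_0 − rank ∂_1 = 11 − 9 = 2, and the invariant factors of ∂_1 are all 1, so H_0 ≅ Z^2.
  H_1: rank ker ∂_1 − rank ∂_2 = (27 − 9) − 16 = 2, and the invariant factors of ∂_2 are all 1, so H_1 ≅ Z^2.
  H_2: rank ker ∂_2 − rank ∂_3 = (17 − 16) − 0 = 1, and there is no ∂_3, so H_2 ≅ Z.

As a check, the Euler characteristic is 11 − 27 + 17 = 1, which agrees with 2 − 2 + 1 = 1.
(K is a triangulation of the disjoint union of the torus T^2 and the 2-simplex.)

H_0 ≅ Z^2,  H_1 ≅ Z^2,  H_2 ≅ Z.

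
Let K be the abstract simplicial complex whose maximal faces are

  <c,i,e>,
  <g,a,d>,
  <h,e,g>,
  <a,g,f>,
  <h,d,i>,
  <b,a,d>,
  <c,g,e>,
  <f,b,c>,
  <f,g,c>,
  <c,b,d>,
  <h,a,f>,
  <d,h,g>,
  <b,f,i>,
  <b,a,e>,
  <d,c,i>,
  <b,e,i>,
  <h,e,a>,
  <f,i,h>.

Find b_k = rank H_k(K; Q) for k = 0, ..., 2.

Order the vertices as a < b < c < d < e < f < g < h < i. Listing each simplex with vertices in this order, K has dimension 2 with simplices:

  0-simplices (9): a, b, c, d, e, f, g, h, i
  1-simplices (27): ab, ad, ae, af, ag, ah, bc, bd, be, bf, bi, cd, ce, cf, cg, ci, dg, dh, di, eg, eh, ei, fg, fh, fi, gh, hi
  2-simplices (18): abd, abe, adg, aeh, afg, afh, bcd, bcf, bei, bfi, cdi, ceg, cei, cfg, dgh, dhi, egh, fhi

giving chain groups C_0 ≅ Z^9, C_1 ≅ Z^27, C_2 ≅ Z^18.

Boundary ∂_1: C_1 → C_0 is given by ∂[p,q] = [q] − [p]. For instance
  ∂bc = c − b.
The 9×27 boundary matrix has rank 8 and Smith normal form diag(1,1,1,1,1,1,1,1).

The boundary map ∂_2: C_2 → C_1 acts by ∂[p,q,r] = [q,r] − [p,r] + [p,q]. For instance
  ∂dhi = hi − di + dh,
  ∂afg = fg − ag + af.
The resulting 27×18 matrix has rank 18, and its Smith normal form has invariant factors (1,1,1,1,1,1,1,1,1,1,1,1,1,1,1,1,1,2).

Reading off H_k = ker ∂_k / im ∂_{k+1}:

  H_0: rank C_0 − rank ∂_1 = 9 − 8 = 1, and the invariant factors of ∂_1 are all 1, so H_0 ≅ Z.
  H_1: rank ker ∂_1 − rank ∂_2 = (27 − 8) − 18 = 1, and ∂_2 has invariant factor 2 > 1, so H_1 ≅ Z ⊕ Z/2Z.
  H_2: rank ker ∂_2 − rank ∂_3 = (18 − 18) − 0 = 0, and there is no ∂_3, so H_2 ≅ 0.

Hence the Betti numbers are b_0 = 1, b_1 = 1, b_2 = 0.

b_0 = 1, b_1 = 1, b_2 = 0.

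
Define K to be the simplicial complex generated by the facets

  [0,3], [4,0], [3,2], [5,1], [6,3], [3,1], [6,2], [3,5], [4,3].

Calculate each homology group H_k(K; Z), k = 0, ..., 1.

Fix the vertex order 0 < 1 < 2 < 3 < 4 < 5 < 6 and write every simplex with vertices in increasing order. Then dim K = 1 and the simplices of K are:

  0-simplices (7): [0], [1], [2], [3], [4], [5], [6]
  1-simplices (9): [0,3], [0,4], [1,3], [1,5], [2,3], [2,6], [3,4], [3,5], [3,6]

so the chain groups are C_0 ≅ Z^7, C_1 ≅ Z^9.

The boundary map ∂_1: C_1 → C_0 maps an edge to its endpoints' difference, ∂[p,q] = q − p.
This gives a 7×9 integer matrix of rank 6; reducing to Smith normal form yields diagonal entries (1,1,1,1,1,1).

Reading off H_k = ker ∂_k / im ∂_{k+1}:

  H_0: rank C_0 − rank ∂_1 = 7 − 6 = 1, and the invariant factors of ∂_1 are all 1, so H_0 = Z.
  H_1: rank ker ∂_1 − rank ∂_2 = (9 − 6) − 0 = 3, and there is no ∂_2, so H_1 = Z^3.

As a check, the Euler characteristic is 7 − 9 = -2, which agrees with 1 − 3 = -2.

H_0 = Z,  H_1 = Z^3.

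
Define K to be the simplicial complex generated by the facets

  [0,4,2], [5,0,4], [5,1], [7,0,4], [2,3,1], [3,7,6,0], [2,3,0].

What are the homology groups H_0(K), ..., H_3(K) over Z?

We work with the vertex ordering 0 < 1 < 2 < 3 < 4 < 5 < 6 < 7. The simplices of K, each written with vertices in increasing order, are:

  0-simplices (8): [0], [1], [2], [3], [4], [5], [6], [7]
  1-simplices (16): [0,2], [0,3], [0,4], [0,5], [0,6], [0,7], [1,2], [1,3], [1,5], [2,3], [2,4], [3,6], [3,7], [4,5], [4,7], [6,7]
  2-simplices (9): [0,2,3], [0,2,4], [0,3,6], [0,3,7], [0,4,5], [0,4,7], [0,6,7], [1,2,3], [3,6,7]
  3-simplices (1): [0,3,6,7]

so the chain groups are C_0 ≅ Z^8, C_1 ≅ Z^16, C_2 ≅ Z^9, C_3 ≅ Z^1.

Boundary ∂_1: C_1 → C_0 is given by ∂[p,q] = [q] − [p]. For instance
  ∂[0,5] = [5] − [0].
This gives a 8×16 integer matrix of rank 7; reducing to Smith normal form yields diagonal entries (1,1,1,1,1,1,1).

The boundary map ∂_2: C_2 → C_1 sends each 2-simplex [p,q,r] to [q,r] − [p,r] + [p,q]. For instance
  ∂[0,3,7] = [3,7] − [0,7] + [0,3],
  ∂[0,2,4] = [2,4] − [0,4] + [0,2].
As a 16×9 matrix over Z this has rank 8, with invariant factors (1,1,1,1,1,1,1,1).

Boundary ∂_3: C_3 → C_2 sends each 3-simplex σ to the alternating sum Σ_i (−1)^i (σ with its i-th vertex removed). For instance
  ∂[0,3,6,7] = [3,6,7] − [0,6,7] + [0,3,7] − [0,3,6].
The resulting 9×1 matrix has rank 1, and its Smith normal form has invariant factors (1).

Computing H_k = (kernel of ∂_k) / (image of ∂_{k+1}):

  H_0: rank C_0 − rank ∂_1 = 8 − 7 = 1, and the invariant factors of ∂_1 are all 1, so H_0 ≅ Z.
  H_1: rank ker ∂_1 − rank ∂_2 = (16 − 7) − 8 = 1, and the invariant factors of ∂_2 are all 1, so H_1 ≅ Z.
  H_2: rank ker ∂_2 − rank ∂_3 = (9 − 8) − 1 = 0, and the invariant factors of ∂_3 are all 1, so H_2 ≅ 0.
  H_3: rank ker ∂_3 − rank ∂_4 = (1 − 1) − 0 = 0, and there is no ∂_4, so H_3 ≅ 0.

H_0 = Z,  H_1 = Z,  H_2 = 0,  H_3 = 0.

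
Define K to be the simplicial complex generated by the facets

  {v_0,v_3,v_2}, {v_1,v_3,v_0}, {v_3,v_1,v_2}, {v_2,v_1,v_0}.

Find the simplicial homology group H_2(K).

K has 4 vertices, 6 edges, 4 triangles.
rank ∂_2 = 3, rank ∂_3 = 0 ⇒ b_2 = 4 − 3 − 0 = 1. So H_2 = Z.

H_2 ≅ Z.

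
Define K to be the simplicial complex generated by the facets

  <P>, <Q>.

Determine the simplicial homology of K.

H_0 = Z^2.

We work with the vertex ordering P < Q. The simplices of K, each written with vertices in increasing order, are:

  0-simplices (2): P, Q

so the chain groups are C_0 ≅ Z^2.

Reading off H_k = ker ∂_k / im ∂_{k+1}:

  H_0: rank C_0 − rank ∂_1 = 2 − 0 = 2, and there is no ∂_1, so H_0 ≅ Z^2.

(K is a triangulation of a set of 2 points.)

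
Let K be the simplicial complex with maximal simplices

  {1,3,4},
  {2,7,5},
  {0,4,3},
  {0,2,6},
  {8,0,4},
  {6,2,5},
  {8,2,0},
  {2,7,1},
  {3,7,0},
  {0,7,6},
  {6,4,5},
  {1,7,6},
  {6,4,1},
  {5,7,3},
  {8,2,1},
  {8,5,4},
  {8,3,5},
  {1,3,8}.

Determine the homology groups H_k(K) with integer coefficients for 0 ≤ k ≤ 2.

H_0 = Z,  H_1 = Z ⊕ Z/2,  H_2 = 0.

Take the total order 0 < 1 < 2 < 3 < 4 < 5 < 6 < 7 < 8 on the vertex set. Then K (dimension 2) consists of the simplices:

  0-simplices (9): [0], [1], [2], [3], [4], [5], [6], [7], [8]
  1-simplices (27): (27 of them)
  2-simplices (18): [0,2,6], [0,2,8], [0,3,4], [0,3,7], [0,4,8], [0,6,7], [1,2,7], [1,2,8], [1,3,4], [1,3,8], [1,4,6], [1,6,7], [2,5,6], [2,5,7], [3,5,7], [3,5,8], [4,5,6], [4,5,8]

giving chain groups C_0 ≅ Z^9, C_1 ≅ Z^27, C_2 ≅ Z^18.

∂_1: C_1 → C_0 sends each edge [p,q] (with p < q) to q − p. For instance
  ∂[1,6] = [6] − [1].
This gives a 9×27 integer matrix of rank 8; reducing to Smith normal form yields diagonal entries (1,1,1,1,1,1,1,1).

The boundary map ∂_2: C_2 → C_1 acts by ∂[p,q,r] = [q,r] − [p,r] + [p,q]. For instance
  ∂[4,5,8] = [5,8] − [4,8] + [4,5],
  ∂[0,4,8] = [4,8] − [0,8] + [0,4].
As a 27×18 matrix over Z this has rank 18, with invariant factors (1,1,1,1,1,1,1,1,1,1,1,1,1,1,1,1,1,2).

From H_k ≅ ker(∂_k) / im(∂_{k+1}) we obtain:

  H_0: rank C_0 − rank ∂_1 = 9 − 8 = 1, and the invariant factors of ∂_1 are all 1, so H_0 = Z.
  H_1: rank ker ∂_1 − rank ∂_2 = (27 − 8) − 18 = 1, and ∂_2 has invariant factor 2 > 1, so H_1 = Z ⊕ Z/2.
  H_2: rank ker ∂_2 − rank ∂_3 = (18 − 18) − 0 = 0, and there is no ∂_3, so H_2 = 0.

(K is a triangulation of the Klein bottle.)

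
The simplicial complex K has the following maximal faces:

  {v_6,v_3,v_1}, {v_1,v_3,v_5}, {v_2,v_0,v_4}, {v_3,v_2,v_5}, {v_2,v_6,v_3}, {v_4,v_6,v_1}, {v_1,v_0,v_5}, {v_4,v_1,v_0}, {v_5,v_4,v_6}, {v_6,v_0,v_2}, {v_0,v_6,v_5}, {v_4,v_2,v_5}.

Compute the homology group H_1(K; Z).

Order the vertices as v_0 < v_1 < v_2 < v_3 < v_4 < v_5 < v_6. Listing each simplex with vertices in this order, K has dimension 2 with simplices:

  0-simplices (7): [v_0], [v_1], [v_2], [v_3], [v_4], [v_5], [v_6]
  1-simplices (18): (18 of them)
  2-simplices (12): (12 of them)

Hence C_0 ≅ Z^7, C_1 ≅ Z^18, C_2 ≅ Z^12.

∂_1: C_1 → C_0 is given by ∂[p,q] = [q] − [p].
The 7×18 boundary matrix has rank 6 and Smith normal form diag(1,1,1,1,1,1).

Boundary ∂_2: C_2 → C_1 maps a triangle to the signed sum of its edges. For instance
  ∂[v_0,v_5,v_6] = [v_5,v_6] − [v_0,v_6] + [v_0,v_5],
  ∂[v_4,v_5,v_6] = [v_5,v_6] − [v_4,v_6] + [v_4,v_5].
The 18×12 boundary matrix has rank 12 and Smith normal form diag(1,1,1,1,1,1,1,1,1,1,1,2).

From H_k ≅ ker(∂_k) / im(∂_{k+1}) we obtain:

  H_1: rank ker ∂_1 − rank ∂_2 = (18 − 6) − 12 = 0, and ∂_2 has invariant factor 2 > 1, so H_1 ≅ Z/2.

(K is a triangulation of the real projective plane RP^2.)

H_1 = Z/2.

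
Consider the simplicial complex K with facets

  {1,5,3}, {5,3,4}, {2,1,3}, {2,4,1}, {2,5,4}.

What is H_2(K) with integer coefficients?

K has 5 vertices, 10 edges, 5 triangles.
rank ∂_2 = 5, rank ∂_3 = 0 ⇒ b_2 = 5 − 5 − 0 = 0. So H_2 = 0.

H_2 ≅ 0.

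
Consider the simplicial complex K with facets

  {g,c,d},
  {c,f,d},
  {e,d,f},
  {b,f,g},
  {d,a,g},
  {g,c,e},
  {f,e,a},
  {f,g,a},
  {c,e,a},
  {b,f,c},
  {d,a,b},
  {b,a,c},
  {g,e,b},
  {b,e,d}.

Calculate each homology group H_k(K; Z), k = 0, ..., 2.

K has 7 vertices, 21 edges, 14 triangles.
rank ∂_0 = 0, rank ∂_1 = 6 ⇒ b_0 = 7 − 0 − 6 = 1; all invariant factors of ∂_1 are 1 so no torsion. So H_0 = Z.
rank ∂_1 = 6, rank ∂_2 = 13 ⇒ b_1 = 21 − 6 − 13 = 2; all invariant factors of ∂_2 are 1 so no torsion. So H_1 = Z^2.
rank ∂_2 = 13, rank ∂_3 = 0 ⇒ b_2 = 14 − 13 − 0 = 1. So H_2 = Z.

H_0 = Z,  H_1 = Z^2,  H_2 = Z.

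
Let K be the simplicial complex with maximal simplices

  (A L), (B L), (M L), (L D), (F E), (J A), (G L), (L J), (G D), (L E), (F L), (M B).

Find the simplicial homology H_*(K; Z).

H_0 ≅ Z,  H_1 ≅ Z^4.

Order the vertices as A < B < D < E < F < G < J < L < M. Listing each simplex with vertices in this order, K has dimension 1 with simplices:

  0-simplices (9): A, B, D, E, F, G, J, L, M
  1-simplices (12): AJ, AL, BL, BM, DG, DL, EF, EL, FL, GL, JL, LM

so the chain groups are C_0 ≅ Z^9, C_1 ≅ Z^12.

Boundary ∂_1: C_1 → C_0 maps an edge to its endpoints' difference, ∂[p,q] = q − p. For instance
  ∂AJ = J − A.
As a 9×12 matrix over Z this has rank 8, with invariant factors (1,1,1,1,1,1,1,1).

From H_k ≅ ker(∂_k) / im(∂_{k+1}) we obtain:

  H_0: rank C_0 − rank ∂_1 = 9 − 8 = 1, and the invariant factors of ∂_1 are all 1, so H_0 ≅ Z.
  H_1: rank ker ∂_1 − rank ∂_2 = (12 − 8) − 0 = 4, and there is no ∂_2, so H_1 ≅ Z^4.

As a check, the Euler characteristic is 9 − 12 = -3, which agrees with 1 − 4 = -3.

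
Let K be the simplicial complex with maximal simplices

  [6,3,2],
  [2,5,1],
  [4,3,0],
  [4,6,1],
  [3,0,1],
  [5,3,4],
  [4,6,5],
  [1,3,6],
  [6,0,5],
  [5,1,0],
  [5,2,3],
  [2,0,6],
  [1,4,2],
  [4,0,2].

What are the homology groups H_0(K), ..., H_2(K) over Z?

H_0 ≅ Z,  H_1 ≅ Z^2,  H_2 ≅ Z.

K has 7 vertices, 21 edges, 14 triangles.
rank ∂_0 = 0, rank ∂_1 = 6 ⇒ b_0 = 7 − 0 − 6 = 1; all invariant factors of ∂_1 are 1 so no torsion. So H_0 ≅ Z.
rank ∂_1 = 6, rank ∂_2 = 13 ⇒ b_1 = 21 − 6 − 13 = 2; all invariant factors of ∂_2 are 1 so no torsion. So H_1 ≅ Z^2.
rank ∂_2 = 13, rank ∂_3 = 0 ⇒ b_2 = 14 − 13 − 0 = 1. So H_2 ≅ Z.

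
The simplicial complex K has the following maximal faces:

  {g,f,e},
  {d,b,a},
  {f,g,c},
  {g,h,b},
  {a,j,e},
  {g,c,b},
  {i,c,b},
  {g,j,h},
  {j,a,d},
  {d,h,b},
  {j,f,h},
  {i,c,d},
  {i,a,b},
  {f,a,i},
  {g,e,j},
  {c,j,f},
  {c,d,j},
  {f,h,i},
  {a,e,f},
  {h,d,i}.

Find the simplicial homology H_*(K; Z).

We work with the vertex ordering a < b < c < d < e < f < g < h < i < j. The simplices of K, each written with vertices in increasing order, are:

  0-simplices (10): a, b, c, d, e, f, g, h, i, j
  1-simplices (30): ab, ad, ae, af, ai, aj, bc, bd, bg, bh, bi, cd, cf, cg, ci, cj, dh, di, dj, ef, eg, ej, fg, fh, fi, fj, gh, gj, hi, hj
  2-simplices (20): abd, abi, adj, aef, aej, afi, bcg, bci, bdh, bgh, cdi, cdj, cfg, cfj, dhi, efg, egj, fhi, fhj, ghj

Hence C_0 ≅ Z^10, C_1 ≅ Z^30, C_2 ≅ Z^20.

The boundary map ∂_1: C_1 → C_0 maps an edge to its endpoints' difference, ∂[p,q] = q − p. For instance
  ∂dj = j − d.
As a 10×30 matrix over Z this has rank 9, with invariant factors (1,1,1,1,1,1,1,1,1).

∂_2: C_2 → C_1 sends each 2-simplex [p,q,r] to [q,r] − [p,r] + [p,q]. For instance
  ∂efg = fg − eg + ef,
  ∂aej = ej − aj + ae.
As a 30×20 matrix over Z this has rank 20, with invariant factors (1,1,1,1,1,1,1,1,1,1,1,1,1,1,1,1,1,1,1,2).

Now H_k = ker ∂_k / im ∂_{k+1}, so:

  H_0: rank C_0 − rank ∂_1 = 10 − 9 = 1, and the invariant factors of ∂_1 are all 1, so H_0 ≅ Z.
  H_1: rank ker ∂_1 − rank ∂_2 = (30 − 9) − 20 = 1, and ∂_2 has invariant factor 2 > 1, so H_1 ≅ Z × Z/2.
  H_2: rank ker ∂_2 − rank ∂_3 = (20 − 20) − 0 = 0, and there is no ∂_3, so H_2 ≅ 0.

(K is a triangulation of the Klein bottle.)

H_0 = Z,  H_1 = Z × Z/2,  H_2 = 0.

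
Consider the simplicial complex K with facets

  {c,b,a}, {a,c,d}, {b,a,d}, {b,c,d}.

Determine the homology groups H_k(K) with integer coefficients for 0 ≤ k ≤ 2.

H_0 ≅ Z,  H_1 = 0,  H_2 ≅ Z.

Take the total order a < b < c < d on the vertex set. Then K (dimension 2) consists of the simplices:

  0-simplices (4): a, b, c, d
  1-simplices (6): ab, ac, ad, bc, bd, cd
  2-simplices (4): abc, abd, acd, bcd

giving chain groups C_0 ≅ Z^4, C_1 ≅ Z^6, C_2 ≅ Z^4.

∂_1: C_1 → C_0 sends each edge [p,q] (with p < q) to q − p.
The 4×6 boundary matrix has rank 3 and Smith normal form diag(1,1,1).

Boundary ∂_2: C_2 → C_1 maps a triangle to the signed sum of its edges. For instance
  ∂abc = bc − ac + ab,
  ∂acd = cd − ad + ac.
As a 6×4 matrix over Z this has rank 3, with invariant factors (1,1,1).

From H_k ≅ ker(∂_k) / im(∂_{k+1}) we obtain:

  H_0: rank C_0 − rank ∂_1 = 4 − 3 = 1, and the invariant factors of ∂_1 are all 1, so H_0 = Z.
  H_1: rank ker ∂_1 − rank ∂_2 = (6 − 3) − 3 = 0, and the invariant factors of ∂_2 are all 1, so H_1 = 0.
  H_2: rank ker ∂_2 − rank ∂_3 = (4 − 3) − 0 = 1, and there is no ∂_3, so H_2 = Z.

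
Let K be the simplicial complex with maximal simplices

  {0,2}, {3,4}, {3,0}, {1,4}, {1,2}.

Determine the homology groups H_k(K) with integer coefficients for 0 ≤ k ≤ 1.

Fix the vertex order 0 < 1 < 2 < 3 < 4 and write every simplex with vertices in increasing order. Then dim K = 1 and the simplices of K are:

  0-simplices (5): [0], [1], [2], [3], [4]
  1-simplices (5): [0,2], [0,3], [1,2], [1,4], [3,4]

Hence C_0 ≅ Z^5, C_1 ≅ Z^5.

∂_1: C_1 → C_0 sends each edge [p,q] (with p < q) to q − p.
The resulting 5×5 matrix has rank 4, and its Smith normal form has invariant factors (1,1,1,1).

Reading off H_k = ker ∂_k / im ∂_{k+1}:

  H_0: rank C_0 − rank ∂_1 = 5 − 4 = 1, and the invariant factors of ∂_1 are all 1, so H_0 = Z.
  H_1: rank ker ∂_1 − rank ∂_2 = (5 − 4) − 0 = 1, and there is no ∂_2, so H_1 = Z.

H_0 = Z,  H_1 = Z.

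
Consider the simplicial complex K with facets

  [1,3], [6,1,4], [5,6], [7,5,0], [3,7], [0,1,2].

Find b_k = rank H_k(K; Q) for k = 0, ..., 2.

K has 8 vertices, 12 edges, 3 triangles.
rank ∂_0 = 0, rank ∂_1 = 7 ⇒ b_0 = 8 − 0 − 7 = 1; all invariant factors of ∂_1 are 1 so no torsion. So H_0 = Z.
rank ∂_1 = 7, rank ∂_2 = 3 ⇒ b_1 = 12 − 7 − 3 = 2; all invariant factors of ∂_2 are 1 so no torsion. So H_1 = Z^2.
rank ∂_2 = 3, rank ∂_3 = 0 ⇒ b_2 = 3 − 3 − 0 = 0. So H_2 = 0.

b_0 = 1, b_1 = 2, b_2 = 0.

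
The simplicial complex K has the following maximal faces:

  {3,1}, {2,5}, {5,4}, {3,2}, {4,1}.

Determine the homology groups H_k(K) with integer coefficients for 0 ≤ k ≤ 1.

We work with the vertex ordering 1 < 2 < 3 < 4 < 5. The simplices of K, each written with vertices in increasing order, are:

  0-simplices (5): [1], [2], [3], [4], [5]
  1-simplices (5): [1,3], [1,4], [2,3], [2,5], [4,5]

giving chain groups C_0 ≅ Z^5, C_1 ≅ Z^5.

∂_1: C_1 → C_0 sends each edge [p,q] (with p < q) to q − p. For instance
  ∂[2,3] = [3] − [2].
This gives a 5×5 integer matrix of rank 4; reducing to Smith normal form yields diagonal entries (1,1,1,1).

Computing H_k = (kernel of ∂_k) / (image of ∂_{k+1}):

  H_0: rank C_0 − rank ∂_1 = 5 − 4 = 1, and the invariant factors of ∂_1 are all 1, so H_0 ≅ Z.
  H_1: rank ker ∂_1 − rank ∂_2 = (5 − 4) − 0 = 1, and there is no ∂_2, so H_1 ≅ Z.

As a check, the Euler characteristic is 5 − 5 = 0, which agrees with 1 − 1 = 0.

H_0 = Z,  H_1 = Z.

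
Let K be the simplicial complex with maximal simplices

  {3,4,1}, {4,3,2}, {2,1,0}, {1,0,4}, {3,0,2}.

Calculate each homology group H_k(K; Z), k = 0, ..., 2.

Fix the vertex order 0 < 1 < 2 < 3 < 4 and write every simplex with vertices in increasing order. Then dim K = 2 and the simplices of K are:

  0-simplices (5): [0], [1], [2], [3], [4]
  1-simplices (10): [0,1], [0,2], [0,3], [0,4], [1,2], [1,3], [1,4], [2,3], [2,4], [3,4]
  2-simplices (5): [0,1,2], [0,1,4], [0,2,3], [1,3,4], [2,3,4]

Hence C_0 ≅ Z^5, C_1 ≅ Z^10, C_2 ≅ Z^5.

Boundary ∂_1: C_1 → C_0 sends each edge [p,q] (with p < q) to q − p. For instance
  ∂[1,2] = [2] − [1].
This gives a 5×10 integer matrix of rank 4; reducing to Smith normal form yields diagonal entries (1,1,1,1).

The boundary map ∂_2: C_2 → C_1 maps a triangle to the signed sum of its edges. For instance
  ∂[1,3,4] = [3,4] − [1,4] + [1,3],
  ∂[2,3,4] = [3,4] − [2,4] + [2,3].
As a 10×5 matrix over Z this has rank 5, with invariant factors (1,1,1,1,1).

Now H_k = ker ∂_k / im ∂_{k+1}, so:

  H_0: rank C_0 − rank ∂_1 = 5 − 4 = 1, and the invariant factors of ∂_1 are all 1, so H_0 ≅ Z.
  H_1: rank ker ∂_1 − rank ∂_2 = (10 − 4) − 5 = 1, and the invariant factors of ∂_2 are all 1, so H_1 ≅ Z.
  H_2: rank ker ∂_2 − rank ∂_3 = (5 − 5) − 0 = 0, and there is no ∂_3, so H_2 ≅ 0.

As a check, the Euler characteristic is 5 − 10 + 5 = 0, which agrees with 1 − 1 + 0 = 0.
(K is a triangulation of the Möbius band.)

H_0 = Z,  H_1 = Z,  H_2 = 0.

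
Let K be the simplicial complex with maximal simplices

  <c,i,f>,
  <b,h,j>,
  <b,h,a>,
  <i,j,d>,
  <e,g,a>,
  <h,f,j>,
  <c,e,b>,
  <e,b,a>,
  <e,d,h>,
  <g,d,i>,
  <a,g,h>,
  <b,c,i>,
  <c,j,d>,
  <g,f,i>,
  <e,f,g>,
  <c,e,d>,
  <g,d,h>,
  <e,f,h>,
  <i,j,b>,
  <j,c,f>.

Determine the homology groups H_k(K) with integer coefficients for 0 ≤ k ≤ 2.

H_0 ≅ Z,  H_1 ≅ Z ⊕ Z/2Z,  H_2 = 0.

Fix the vertex order a < b < c < d < e < f < g < h < i < j and write every simplex with vertices in increasing order. Then dim K = 2 and the simplices of K are:

  0-simplices (10): a, b, c, d, e, f, g, h, i, j
  1-simplices (30): ab, ae, ag, ah, bc, be, bh, bi, bj, cd, ce, cf, ci, cj, de, dg, dh, di, dj, ef, eg, eh, fg, fh, fi, fj, gh, gi, hj, ij
  2-simplices (20): abe, abh, aeg, agh, bce, bci, bhj, bij, cde, cdj, cfi, cfj, deh, dgh, dgi, dij, efg, efh, fgi, fhj

Hence C_0 ≅ Z^10, C_1 ≅ Z^30, C_2 ≅ Z^20.

The boundary map ∂_1: C_1 → C_0 sends each edge [p,q] (with p < q) to q − p.
The resulting 10×30 matrix has rank 9, and its Smith normal form has invariant factors (1,1,1,1,1,1,1,1,1).

The boundary map ∂_2: C_2 → C_1 acts by ∂[p,q,r] = [q,r] − [p,r] + [p,q]. For instance
  ∂dgh = gh − dh + dg,
  ∂bhj = hj − bj + bh.
This gives a 30×20 integer matrix of rank 20; reducing to Smith normal form yields diagonal entries (1,1,1,1,1,1,1,1,1,1,1,1,1,1,1,1,1,1,1,2).

Computing H_k = (kernel of ∂_k) / (image of ∂_{k+1}):

  H_0: rank C_0 − rank ∂_1 = 10 − 9 = 1, and the invariant factors of ∂_1 are all 1, so H_0 ≅ Z.
  H_1: rank ker ∂_1 − rank ∂_2 = (30 − 9) − 20 = 1, and ∂_2 has invariant factor 2 > 1, so H_1 ≅ Z ⊕ Z/2Z.
  H_2: rank ker ∂_2 − rank ∂_3 = (20 − 20) − 0 = 0, and there is no ∂_3, so H_2 ≅ 0.

(K is a triangulation of the Klein bottle.)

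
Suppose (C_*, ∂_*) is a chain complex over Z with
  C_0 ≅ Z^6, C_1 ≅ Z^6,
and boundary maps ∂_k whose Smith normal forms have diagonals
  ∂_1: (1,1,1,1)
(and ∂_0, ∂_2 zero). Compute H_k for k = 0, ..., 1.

H_0 = Z^2,  H_1 = Z^2.

H_0: b_0 = 6 − 0 − 4 = 2; torsion from ∂_1 factors > 1: none. So H_0 = Z^2.
H_1: b_1 = 6 − 4 − 0 = 2; torsion from ∂_2 factors > 1: none. So H_1 = Z^2.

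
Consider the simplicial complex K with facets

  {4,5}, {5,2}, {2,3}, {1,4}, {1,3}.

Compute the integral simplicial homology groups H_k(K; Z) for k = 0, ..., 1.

Order the vertices as 1 < 2 < 3 < 4 < 5. Listing each simplex with vertices in this order, K has dimension 1 with simplices:

  0-simplices (5): [1], [2], [3], [4], [5]
  1-simplices (5): [1,3], [1,4], [2,3], [2,5], [4,5]

so the chain groups are C_0 ≅ Z^5, C_1 ≅ Z^5.

∂_1: C_1 → C_0 is given by ∂[p,q] = [q] − [p]. For instance
  ∂[2,3] = [3] − [2].
The resulting 5×5 matrix has rank 4, and its Smith normal form has invariant factors (1,1,1,1).

Reading off H_k = ker ∂_k / im ∂_{k+1}:

  H_0: rank C_0 − rank ∂_1 = 5 − 4 = 1, and the invariant factors of ∂_1 are all 1, so H_0 = Z.
  H_1: rank ker ∂_1 − rank ∂_2 = (5 − 4) − 0 = 1, and there is no ∂_2, so H_1 = Z.

As a check, the Euler characteristic is 5 − 5 = 0, which agrees with 1 − 1 = 0.

H_0 = Z,  H_1 = Z.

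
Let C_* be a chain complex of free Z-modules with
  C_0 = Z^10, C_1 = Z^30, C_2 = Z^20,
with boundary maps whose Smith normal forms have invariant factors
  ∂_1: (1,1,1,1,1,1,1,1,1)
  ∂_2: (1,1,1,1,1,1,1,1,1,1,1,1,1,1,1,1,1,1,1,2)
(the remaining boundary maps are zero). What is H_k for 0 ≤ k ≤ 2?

H_0 = Z,  H_1 = Z ⊕ Z/2,  H_2 = 0.

H_0: b_0 = 10 − 0 − 9 = 1; torsion from ∂_1 factors > 1: none. So H_0 = Z.
H_1: b_1 = 30 − 9 − 20 = 1; torsion from ∂_2 factors > 1: [2]. So H_1 = Z ⊕ Z/2.
H_2: b_2 = 20 − 20 − 0 = 0; torsion from ∂_3 factors > 1: none. So H_2 = 0.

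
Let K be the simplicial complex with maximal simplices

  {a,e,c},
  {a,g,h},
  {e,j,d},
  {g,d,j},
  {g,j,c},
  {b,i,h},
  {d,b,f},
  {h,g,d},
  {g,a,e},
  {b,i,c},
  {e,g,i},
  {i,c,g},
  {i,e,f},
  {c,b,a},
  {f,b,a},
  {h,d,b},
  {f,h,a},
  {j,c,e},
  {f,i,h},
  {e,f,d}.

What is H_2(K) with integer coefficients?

H_2 ≅ 0.

Take the total order a < b < c < d < e < f < g < h < i < j on the vertex set. Then K (dimension 2) consists of the simplices:

  0-simplices (10): a, b, c, d, e, f, g, h, i, j
  1-simplices (30): ab, ac, ae, af, ag, ah, bc, bd, bf, bh, bi, ce, cg, ci, cj, de, df, dg, dh, dj, ef, eg, ei, ej, fh, fi, gh, gi, gj, hi
  2-simplices (20): abc, abf, ace, aeg, afh, agh, bci, bdf, bdh, bhi, cej, cgi, cgj, def, dej, dgh, dgj, efi, egi, fhi

so the chain groups are C_0 ≅ Z^10, C_1 ≅ Z^30, C_2 ≅ Z^20.

∂_1: C_1 → C_0 sends each edge [p,q] (with p < q) to q − p. For instance
  ∂ae = e − a.
As a 10×30 matrix over Z this has rank 9, with invariant factors (1,1,1,1,1,1,1,1,1).

Boundary ∂_2: C_2 → C_1 acts by ∂[p,q,r] = [q,r] − [p,r] + [p,q]. For instance
  ∂dej = ej − dj + de,
  ∂abf = bf − af + ab.
As a 30×20 matrix over Z this has rank 20, with invariant factors (1,1,1,1,1,1,1,1,1,1,1,1,1,1,1,1,1,1,1,2).

From H_k ≅ ker(∂_k) / im(∂_{k+1}) we obtain:

  H_2: rank ker ∂_2 − rank ∂_3 = (20 − 20) − 0 = 0, and there is no ∂_3, so H_2 = 0.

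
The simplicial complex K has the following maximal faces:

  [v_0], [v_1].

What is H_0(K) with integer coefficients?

H_0 ≅ Z^2.

Order the vertices as v_0 < v_1. Listing each simplex with vertices in this order, K has dimension 0 with simplices:

  0-simplices (2): [v_0], [v_1]

giving chain groups C_0 ≅ Z^2.

From H_k ≅ ker(∂_k) / im(∂_{k+1}) we obtain:

  H_0: rank C_0 − rank ∂_1 = 2 − 0 = 2, and there is no ∂_1, so H_0 ≅ Z^2.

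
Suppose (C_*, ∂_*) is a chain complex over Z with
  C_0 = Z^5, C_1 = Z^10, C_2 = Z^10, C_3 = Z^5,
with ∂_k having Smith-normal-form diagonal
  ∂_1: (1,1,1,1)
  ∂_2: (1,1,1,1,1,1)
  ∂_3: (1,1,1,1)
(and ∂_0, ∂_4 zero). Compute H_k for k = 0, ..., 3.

H_0 ≅ Z,  H_1 = 0,  H_2 = 0,  H_3 ≅ Z.

H_0: b_0 = 5 − 0 − 4 = 1; torsion from ∂_1 factors > 1: none. So H_0 ≅ Z.
H_1: b_1 = 10 − 4 − 6 = 0; torsion from ∂_2 factors > 1: none. So H_1 ≅ 0.
H_2: b_2 = 10 − 6 − 4 = 0; torsion from ∂_3 factors > 1: none. So H_2 ≅ 0.
H_3: b_3 = 5 − 4 − 0 = 1; torsion from ∂_4 factors > 1: none. So H_3 ≅ Z.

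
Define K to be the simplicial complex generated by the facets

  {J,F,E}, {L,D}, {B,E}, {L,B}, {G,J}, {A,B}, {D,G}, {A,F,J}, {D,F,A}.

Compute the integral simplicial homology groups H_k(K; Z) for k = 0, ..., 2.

H_0 = Z,  H_1 = Z^3,  H_2 = 0.

K has 8 vertices, 13 edges, 3 triangles.
rank ∂_0 = 0, rank ∂_1 = 7 ⇒ b_0 = 8 − 0 − 7 = 1; all invariant factors of ∂_1 are 1 so no torsion. So H_0 = Z.
rank ∂_1 = 7, rank ∂_2 = 3 ⇒ b_1 = 13 − 7 − 3 = 3; all invariant factors of ∂_2 are 1 so no torsion. So H_1 = Z^3.
rank ∂_2 = 3, rank ∂_3 = 0 ⇒ b_2 = 3 − 3 − 0 = 0. So H_2 = 0.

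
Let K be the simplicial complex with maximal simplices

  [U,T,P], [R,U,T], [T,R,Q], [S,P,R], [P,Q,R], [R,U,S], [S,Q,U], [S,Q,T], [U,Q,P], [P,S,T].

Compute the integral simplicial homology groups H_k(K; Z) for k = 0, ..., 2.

We work with the vertex ordering P < Q < R < S < T < U. The simplices of K, each written with vertices in increasing order, are:

  0-simplices (6): P, Q, R, S, T, U
  1-simplices (15): PQ, PR, PS, PT, PU, QR, QS, QT, QU, RS, RT, RU, ST, SU, TU
  2-simplices (10): PQR, PQU, PRS, PST, PTU, QRT, QST, QSU, RSU, RTU

Hence C_0 ≅ Z^6, C_1 ≅ Z^15, C_2 ≅ Z^10.

Boundary ∂_1: C_1 → C_0 is given by ∂[p,q] = [q] − [p]. For instance
  ∂PS = S − P.
The resulting 6×15 matrix has rank 5, and its Smith normal form has invariant factors (1,1,1,1,1).

Boundary ∂_2: C_2 → C_1 acts by ∂[p,q,r] = [q,r] − [p,r] + [p,q]. For instance
  ∂PST = ST − PT + PS,
  ∂QSU = SU − QU + QS.
The 15×10 boundary matrix has rank 10 and Smith normal form diag(1,1,1,1,1,1,1,1,1,2).

Now H_k = ker ∂_k / im ∂_{k+1}, so:

  H_0: rank C_0 − rank ∂_1 = 6 − 5 = 1, and the invariant factors of ∂_1 are all 1, so H_0 ≅ Z.
  H_1: rank ker ∂_1 − rank ∂_2 = (15 − 5) − 10 = 0, and ∂_2 has invariant factor 2 > 1, so H_1 ≅ Z/2Z.
  H_2: rank ker ∂_2 − rank ∂_3 = (10 − 10) − 0 = 0, and there is no ∂_3, so H_2 ≅ 0.

As a check, the Euler characteristic is 6 − 15 + 10 = 1, which agrees with 1 − 0 + 0 = 1.
(K is a triangulation of the real projective plane RP^2.)

H_0 = Z,  H_1 = Z/2Z,  H_2 = 0.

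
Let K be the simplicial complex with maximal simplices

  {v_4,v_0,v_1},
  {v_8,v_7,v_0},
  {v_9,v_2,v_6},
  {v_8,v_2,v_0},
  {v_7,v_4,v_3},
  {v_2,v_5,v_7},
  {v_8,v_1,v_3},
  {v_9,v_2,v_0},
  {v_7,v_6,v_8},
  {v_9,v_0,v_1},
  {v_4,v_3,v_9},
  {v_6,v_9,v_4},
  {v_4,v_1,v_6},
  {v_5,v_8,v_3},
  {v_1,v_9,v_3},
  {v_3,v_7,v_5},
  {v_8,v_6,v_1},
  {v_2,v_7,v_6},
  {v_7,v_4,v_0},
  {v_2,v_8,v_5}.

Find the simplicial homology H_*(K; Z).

Take the total order v_0 < v_1 < v_2 < v_3 < v_4 < v_5 < v_6 < v_7 < v_8 < v_9 on the vertex set. Then K (dimension 2) consists of the simplices:

  0-simplices (10): [v_0], [v_1], [v_2], [v_3], [v_4], [v_5], [v_6], [v_7], [v_8], [v_9]
  1-simplices (30): (30 of them)
  2-simplices (20): (20 of them)

Hence C_0 ≅ Z^10, C_1 ≅ Z^30, C_2 ≅ Z^20.

The boundary map ∂_1: C_1 → C_0 sends each edge [p,q] (with p < q) to q − p.
As a 10×30 matrix over Z this has rank 9, with invariant factors (1,1,1,1,1,1,1,1,1).

∂_2: C_2 → C_1 sends each 2-simplex [p,q,r] to [q,r] − [p,r] + [p,q]. For instance
  ∂[v_0,v_4,v_7] = [v_4,v_7] − [v_0,v_7] + [v_0,v_4],
  ∂[v_1,v_4,v_6] = [v_4,v_6] − [v_1,v_6] + [v_1,v_4].
The 30×20 boundary matrix has rank 20 and Smith normal form diag(1,1,1,1,1,1,1,1,1,1,1,1,1,1,1,1,1,1,1,2).

From H_k ≅ ker(∂_k) / im(∂_{k+1}) we obtain:

  H_0: rank C_0 − rank ∂_1 = 10 − 9 = 1, and the invariant factors of ∂_1 are all 1, so H_0 = Z.
  H_1: rank ker ∂_1 − rank ∂_2 = (30 − 9) − 20 = 1, and ∂_2 has invariant factor 2 > 1, so H_1 = Z ⊕ Z/2Z.
  H_2: rank ker ∂_2 − rank ∂_3 = (20 − 20) − 0 = 0, and there is no ∂_3, so H_2 = 0.

As a check, the Euler characteristic is 10 − 30 + 20 = 0, which agrees with 1 − 1 + 0 = 0.

H_0 ≅ Z,  H_1 ≅ Z ⊕ Z/2Z,  H_2 = 0.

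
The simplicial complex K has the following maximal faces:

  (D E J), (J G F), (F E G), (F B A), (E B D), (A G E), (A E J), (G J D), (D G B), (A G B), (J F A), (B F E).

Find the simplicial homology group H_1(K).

H_1 ≅ Z_2.

Fix the vertex order A < B < D < E < F < G < J and write every simplex with vertices in increasing order. Then dim K = 2 and the simplices of K are:

  0-simplices (7): A, B, D, E, F, G, J
  1-simplices (18): AB, AE, AF, AG, AJ, BD, BE, BF, BG, DE, DG, DJ, EF, EG, EJ, FG, FJ, GJ
  2-simplices (12): ABF, ABG, AEG, AEJ, AFJ, BDE, BDG, BEF, DEJ, DGJ, EFG, FGJ

giving chain groups C_0 ≅ Z^7, C_1 ≅ Z^18, C_2 ≅ Z^12.

Boundary ∂_1: C_1 → C_0 sends each edge [p,q] (with p < q) to q − p. For instance
  ∂BD = D − B.
The 7×18 boundary matrix has rank 6 and Smith normal form diag(1,1,1,1,1,1).

The boundary map ∂_2: C_2 → C_1 acts by ∂[p,q,r] = [q,r] − [p,r] + [p,q]. For instance
  ∂ABF = BF − AF + AB,
  ∂DEJ = EJ − DJ + DE.
This gives a 18×12 integer matrix of rank 12; reducing to Smith normal form yields diagonal entries (1,1,1,1,1,1,1,1,1,1,1,2).

Reading off H_k = ker ∂_k / im ∂_{k+1}:

  H_1: rank ker ∂_1 − rank ∂_2 = (18 − 6) − 12 = 0, and ∂_2 has invariant factor 2 > 1, so H_1 ≅ Z_2.

(K is a triangulation of the real projective plane RP^2.)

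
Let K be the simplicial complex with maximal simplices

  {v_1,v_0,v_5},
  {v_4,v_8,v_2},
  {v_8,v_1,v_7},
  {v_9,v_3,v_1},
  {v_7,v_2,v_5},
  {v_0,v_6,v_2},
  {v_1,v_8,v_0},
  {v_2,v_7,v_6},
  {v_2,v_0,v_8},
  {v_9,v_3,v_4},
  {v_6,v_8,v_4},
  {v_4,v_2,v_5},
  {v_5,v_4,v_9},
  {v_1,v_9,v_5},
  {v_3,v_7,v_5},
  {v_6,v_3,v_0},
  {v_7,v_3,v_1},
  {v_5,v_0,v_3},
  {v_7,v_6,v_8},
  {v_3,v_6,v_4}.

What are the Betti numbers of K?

Fix the vertex order v_0 < v_1 < v_2 < v_3 < v_4 < v_5 < v_6 < v_7 < v_8 < v_9 and write every simplex with vertices in increasing order. Then dim K = 2 and the simplices of K are:

  0-simplices (10): [v_0], [v_1], [v_2], [v_3], [v_4], [v_5], [v_6], [v_7], [v_8], [v_9]
  1-simplices (30): (30 of them)
  2-simplices (20): (20 of them)

Hence C_0 ≅ Z^10, C_1 ≅ Z^30, C_2 ≅ Z^20.

∂_1: C_1 → C_0 sends each edge [p,q] (with p < q) to q − p. For instance
  ∂[v_0,v_2] = [v_2] − [v_0].
The 10×30 boundary matrix has rank 9 and Smith normal form diag(1,1,1,1,1,1,1,1,1).

∂_2: C_2 → C_1 sends each 2-simplex [p,q,r] to [q,r] − [p,r] + [p,q]. For instance
  ∂[v_2,v_4,v_8] = [v_4,v_8] − [v_2,v_8] + [v_2,v_4],
  ∂[v_3,v_5,v_7] = [v_5,v_7] − [v_3,v_7] + [v_3,v_5].
This gives a 30×20 integer matrix of rank 20; reducing to Smith normal form yields diagonal entries (1,1,1,1,1,1,1,1,1,1,1,1,1,1,1,1,1,1,1,2).

From H_k ≅ ker(∂_k) / im(∂_{k+1}) we obtain:

  H_0: rank C_0 − rank ∂_1 = 10 − 9 = 1, and the invariant factors of ∂_1 are all 1, so H_0 ≅ Z.
  H_1: rank ker ∂_1 − rank ∂_2 = (30 − 9) − 20 = 1, and ∂_2 has invariant factor 2 > 1, so H_1 ≅ Z ⊕ Z_2.
  H_2: rank ker ∂_2 − rank ∂_3 = (20 − 20) − 0 = 0, and there is no ∂_3, so H_2 ≅ 0.

As a check, the Euler characteristic is 10 − 30 + 20 = 0, which agrees with 1 − 1 + 0 = 0.

Hence the Betti numbers are b_0 = 1, b_1 = 1, b_2 = 0.

b_0 = 1, b_1 = 1, b_2 = 0.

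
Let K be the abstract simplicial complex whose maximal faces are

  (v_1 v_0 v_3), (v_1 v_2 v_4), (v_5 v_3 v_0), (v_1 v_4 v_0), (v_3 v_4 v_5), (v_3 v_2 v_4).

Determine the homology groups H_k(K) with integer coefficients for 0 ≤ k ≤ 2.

Take the total order v_0 < v_1 < v_2 < v_3 < v_4 < v_5 on the vertex set. Then K (dimension 2) consists of the simplices:

  0-simplices (6): [v_0], [v_1], [v_2], [v_3], [v_4], [v_5]
  1-simplices (12): [v_0,v_1], [v_0,v_3], [v_0,v_4], [v_0,v_5], [v_1,v_2], [v_1,v_3], [v_1,v_4], [v_2,v_3], [v_2,v_4], [v_3,v_4], [v_3,v_5], [v_4,v_5]
  2-simplices (6): [v_0,v_1,v_3], [v_0,v_1,v_4], [v_0,v_3,v_5], [v_1,v_2,v_4], [v_2,v_3,v_4], [v_3,v_4,v_5]

so the chain groups are C_0 ≅ Z^6, C_1 ≅ Z^12, C_2 ≅ Z^6.

The boundary map ∂_1: C_1 → C_0 maps an edge to its endpoints' difference, ∂[p,q] = q − p. For instance
  ∂[v_1,v_2] = [v_2] − [v_1].
The 6×12 boundary matrix has rank 5 and Smith normal form diag(1,1,1,1,1).

∂_2: C_2 → C_1 maps a triangle to the signed sum of its edges. For instance
  ∂[v_0,v_1,v_4] = [v_1,v_4] − [v_0,v_4] + [v_0,v_1],
  ∂[v_2,v_3,v_4] = [v_3,v_4] − [v_2,v_4] + [v_2,v_3].
The resulting 12×6 matrix has rank 6, and its Smith normal form has invariant factors (1,1,1,1,1,1).

From H_k ≅ ker(∂_k) / im(∂_{k+1}) we obtain:

  H_0: rank C_0 − rank ∂_1 = 6 − 5 = 1, and the invariant factors of ∂_1 are all 1, so H_0 ≅ Z.
  H_1: rank ker ∂_1 − rank ∂_2 = (12 − 5) − 6 = 1, and the invariant factors of ∂_2 are all 1, so H_1 ≅ Z.
  H_2: rank ker ∂_2 − rank ∂_3 = (6 − 6) − 0 = 0, and there is no ∂_3, so H_2 ≅ 0.

H_0 ≅ Z,  H_1 ≅ Z,  H_2 = 0.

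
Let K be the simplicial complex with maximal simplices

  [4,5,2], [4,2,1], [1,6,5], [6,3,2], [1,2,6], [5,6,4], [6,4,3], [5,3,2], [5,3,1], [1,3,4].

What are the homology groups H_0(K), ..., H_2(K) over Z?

K has 6 vertices, 15 edges, 10 triangles.
rank ∂_0 = 0, rank ∂_1 = 5 ⇒ b_0 = 6 − 0 − 5 = 1; all invariant factors of ∂_1 are 1 so no torsion. So H_0 = Z.
rank ∂_1 = 5, rank ∂_2 = 10 ⇒ b_1 = 15 − 5 − 10 = 0; ∂_2 has invariant factor(s) [2] giving torsion. So H_1 = Z/2.
rank ∂_2 = 10, rank ∂_3 = 0 ⇒ b_2 = 10 − 10 − 0 = 0. So H_2 = 0.

H_0 = Z,  H_1 = Z/2,  H_2 = 0.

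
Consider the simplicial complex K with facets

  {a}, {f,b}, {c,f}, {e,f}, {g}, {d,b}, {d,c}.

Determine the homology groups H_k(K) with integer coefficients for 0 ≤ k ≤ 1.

Fix the vertex order a < b < c < d < e < f < g and write every simplex with vertices in increasing order. Then dim K = 1 and the simplices of K are:

  0-simplices (7): a, b, c, d, e, f, g
  1-simplices (5): bd, bf, cd, cf, ef

Hence C_0 ≅ Z^7, C_1 ≅ Z^5.

Boundary ∂_1: C_1 → C_0 maps an edge to its endpoints' difference, ∂[p,q] = q − p.
The resulting 7×5 matrix has rank 4, and its Smith normal form has invariant factors (1,1,1,1).

Now H_k = ker ∂_k / im ∂_{k+1}, so:

  H_0: rank C_0 − rank ∂_1 = 7 − 4 = 3, and the invariant factors of ∂_1 are all 1, so H_0 ≅ Z^3.
  H_1: rank ker ∂_1 − rank ∂_2 = (5 − 4) − 0 = 1, and there is no ∂_2, so H_1 ≅ Z.

H_0 = Z^3,  H_1 = Z.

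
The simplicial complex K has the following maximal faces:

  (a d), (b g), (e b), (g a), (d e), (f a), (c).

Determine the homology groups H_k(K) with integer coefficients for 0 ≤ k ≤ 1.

H_0 = Z^2,  H_1 = Z.

Fix the vertex order a < b < c < d < e < f < g and write every simplex with vertices in increasing order. Then dim K = 1 and the simplices of K are:

  0-simplices (7): a, b, c, d, e, f, g
  1-simplices (6): ad, af, ag, be, bg, de

Hence C_0 ≅ Z^7, C_1 ≅ Z^6.

Boundary ∂_1: C_1 → C_0 is given by ∂[p,q] = [q] − [p].
The resulting 7×6 matrix has rank 5, and its Smith normal form has invariant factors (1,1,1,1,1).

Now H_k = ker ∂_k / im ∂_{k+1}, so:

  H_0: rank C_0 − rank ∂_1 = 7 − 5 = 2, and the invariant factors of ∂_1 are all 1, so H_0 ≅ Z^2.
  H_1: rank ker ∂_1 − rank ∂_2 = (6 − 5) − 0 = 1, and there is no ∂_2, so H_1 ≅ Z.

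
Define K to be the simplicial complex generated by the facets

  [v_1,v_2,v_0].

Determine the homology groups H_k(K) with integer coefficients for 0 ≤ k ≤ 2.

H_0 ≅ Z,  H_1 = 0,  H_2 = 0.

We work with the vertex ordering v_0 < v_1 < v_2. The simplices of K, each written with vertices in increasing order, are:

  0-simplices (3): [v_0], [v_1], [v_2]
  1-simplices (3): [v_0,v_1], [v_0,v_2], [v_1,v_2]
  2-simplices (1): [v_0,v_1,v_2]

so the chain groups are C_0 ≅ Z^3, C_1 ≅ Z^3, C_2 ≅ Z^1.

∂_1: C_1 → C_0 sends each edge [p,q] (with p < q) to q − p. For instance
  ∂[v_1,v_2] = [v_2] − [v_1].
The 3×3 boundary matrix has rank 2 and Smith normal form diag(1,1).

∂_2: C_2 → C_1 maps a triangle to the signed sum of its edges. For instance
  ∂[v_0,v_1,v_2] = [v_1,v_2] − [v_0,v_2] + [v_0,v_1].
As a 3×1 matrix over Z this has rank 1, with invariant factors (1).

Computing H_k = (kernel of ∂_k) / (image of ∂_{k+1}):

  H_0: rank C_0 − rank ∂_1 = 3 − 2 = 1, and the invariant factors of ∂_1 are all 1, so H_0 ≅ Z.
  H_1: rank ker ∂_1 − rank ∂_2 = (3 − 2) − 1 = 0, and the invariant factors of ∂_2 are all 1, so H_1 ≅ 0.
  H_2: rank ker ∂_2 − rank ∂_3 = (1 − 1) − 0 = 0, and there is no ∂_3, so H_2 ≅ 0.

As a check, the Euler characteristic is 3 − 3 + 1 = 1, which agrees with 1 − 0 + 0 = 1.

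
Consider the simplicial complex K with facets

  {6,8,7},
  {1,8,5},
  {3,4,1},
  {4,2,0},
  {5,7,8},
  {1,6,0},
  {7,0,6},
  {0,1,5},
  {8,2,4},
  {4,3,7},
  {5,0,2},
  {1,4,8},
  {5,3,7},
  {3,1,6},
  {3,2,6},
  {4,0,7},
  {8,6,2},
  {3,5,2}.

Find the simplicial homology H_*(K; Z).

Order the vertices as 0 < 1 < 2 < 3 < 4 < 5 < 6 < 7 < 8. Listing each simplex with vertices in this order, K has dimension 2 with simplices:

  0-simplices (9): [0], [1], [2], [3], [4], [5], [6], [7], [8]
  1-simplices (27): (27 of them)
  2-simplices (18): [0,1,5], [0,1,6], [0,2,4], [0,2,5], [0,4,7], [0,6,7], [1,3,4], [1,3,6], [1,4,8], [1,5,8], [2,3,5], [2,3,6], [2,4,8], [2,6,8], [3,4,7], [3,5,7], [5,7,8], [6,7,8]

Hence C_0 ≅ Z^9, C_1 ≅ Z^27, C_2 ≅ Z^18.

Boundary ∂_1: C_1 → C_0 is given by ∂[p,q] = [q] − [p].
This gives a 9×27 integer matrix of rank 8; reducing to Smith normal form yields diagonal entries (1,1,1,1,1,1,1,1).

The boundary map ∂_2: C_2 → C_1 acts by ∂[p,q,r] = [q,r] − [p,r] + [p,q]. For instance
  ∂[1,4,8] = [4,8] − [1,8] + [1,4],
  ∂[1,3,4] = [3,4] − [1,4] + [1,3].
The 27×18 boundary matrix has rank 17 and Smith normal form diag(1,1,1,1,1,1,1,1,1,1,1,1,1,1,1,1,1).

From H_k ≅ ker(∂_k) / im(∂_{k+1}) we obtain:

  H_0: rank C_0 − rank ∂_1 = 9 − 8 = 1, and the invariant factors of ∂_1 are all 1, so H_0 ≅ Z.
  H_1: rank ker ∂_1 − rank ∂_2 = (27 − 8) − 17 = 2, and the invariant factors of ∂_2 are all 1, so H_1 ≅ Z^2.
  H_2: rank ker ∂_2 − rank ∂_3 = (18 − 17) − 0 = 1, and there is no ∂_3, so H_2 ≅ Z.

H_0 = Z,  H_1 = Z^2,  H_2 = Z.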